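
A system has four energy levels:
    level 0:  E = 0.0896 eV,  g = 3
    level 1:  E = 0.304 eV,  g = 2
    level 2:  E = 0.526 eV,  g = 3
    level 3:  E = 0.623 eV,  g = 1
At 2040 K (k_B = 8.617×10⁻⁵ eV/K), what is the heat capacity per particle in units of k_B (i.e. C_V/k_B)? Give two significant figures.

0.59

k_BT = 8.617×10⁻⁵ × 2040 K = 0.1758 eV.
Eᵢ/kT = 0.5097, 1.729, 2.992, 3.544.
Z = Σ gᵢe^(−Eᵢ/kT) = 3·e^(−0.5097) + 2·e^(−1.729) + 3·e^(−2.992) + 1·e^(−3.544) = 1.802 + 0.3549 + 0.1506 + 0.02890 = 2.336.
⟨E⟩ = 0.1569 eV, ⟨E²⟩ = 0.04287 eV².
C_V/k_B = (⟨E²⟩ − ⟨E⟩²)/(kT)² = (0.04287 − 0.02462)/0.03091 = 0.59.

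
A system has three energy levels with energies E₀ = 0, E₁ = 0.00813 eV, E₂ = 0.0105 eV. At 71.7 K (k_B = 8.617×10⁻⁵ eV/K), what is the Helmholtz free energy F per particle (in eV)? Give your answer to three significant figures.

k_BT = 8.617×10⁻⁵ × 71.7 K = 0.0061784 eV.
Eᵢ/kT = 0, 1.3159, 1.6995.
Z = Σ e^(−Eᵢ/kT) = e^(−0) + e^(−1.3159) + e^(−1.6995) = 1.0000 + 0.26823 + 0.18277 = 1.4510.
F = −kT ln Z = −0.0061784 × ln(1.4510) = −0.0061784 × 0.37225 = -0.00230 eV.

-0.00230 eV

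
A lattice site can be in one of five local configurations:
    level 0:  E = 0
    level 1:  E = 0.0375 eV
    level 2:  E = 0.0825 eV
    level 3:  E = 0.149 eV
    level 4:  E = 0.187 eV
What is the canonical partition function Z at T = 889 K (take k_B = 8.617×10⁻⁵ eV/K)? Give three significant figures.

Z = 2.18

k_BT = 8.617×10⁻⁵ × 889 K = 0.076605 eV.
Eᵢ/kT = 0, 0.48952, 1.0770, 1.9450, 2.4411.
Z = Σ e^(−Eᵢ/kT) = e^(−0) + e^(−0.48952) + e^(−1.0770) + e^(−1.9450) + e^(−2.4411) = 1.0000 + 0.61292 + 0.34062 + 0.14299 + 0.087065 = 2.1836.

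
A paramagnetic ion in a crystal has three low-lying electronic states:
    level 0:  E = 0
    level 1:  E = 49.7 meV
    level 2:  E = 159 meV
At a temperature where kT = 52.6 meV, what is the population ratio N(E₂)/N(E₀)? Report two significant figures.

0.049

n₂/n₀ = exp[−(E₂−E₀)/kT] = exp(−(159 meV)/(52.6 meV)) = exp(-3.023) = 0.049.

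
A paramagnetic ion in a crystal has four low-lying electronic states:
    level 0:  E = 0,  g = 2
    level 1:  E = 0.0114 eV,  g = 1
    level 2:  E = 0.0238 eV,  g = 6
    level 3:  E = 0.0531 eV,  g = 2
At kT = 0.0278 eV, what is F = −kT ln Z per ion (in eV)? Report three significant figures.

-0.0474 eV

Eᵢ/kT = 0, 0.41007, 0.85612, 1.9101.
Z = Σ gᵢe^(−Eᵢ/kT) = 2·e^(−0) + 1·e^(−0.41007) + 6·e^(−0.85612) + 2·e^(−1.9101) = 2.0000 + 0.66360 + 2.5488 + 0.29613 = 5.5085.
F = −kT ln Z = −0.0278 × ln(5.5085) = −0.0278 × 1.7063 = -0.0474 eV.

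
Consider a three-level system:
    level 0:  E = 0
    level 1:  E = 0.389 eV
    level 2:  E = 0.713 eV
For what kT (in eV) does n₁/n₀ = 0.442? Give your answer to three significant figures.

n₁/n₀ = exp[−(E₁−E₀)/kT] = 0.442.
⇒ (E₁−E₀)/kT = ln(1/0.442) = ln(2.2624) = 0.81643.
kT = 0.389 eV / 0.81643 = 0.476 eV.

0.476 eV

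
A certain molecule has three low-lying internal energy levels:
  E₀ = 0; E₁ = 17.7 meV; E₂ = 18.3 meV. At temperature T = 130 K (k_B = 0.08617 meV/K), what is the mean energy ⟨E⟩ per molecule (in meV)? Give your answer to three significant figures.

k_BT = 0.08617 × 130 K = 11.202 meV.
Eᵢ/kT = 0, 1.5801, 1.6336.
Z = Σ e^(−Eᵢ/kT) = e^(−0) + e^(−1.5801) + e^(−1.6336) = 1.0000 + 0.20595 + 0.19523 = 1.4012.
⟨E⟩ = Σ Eᵢ e^(−Eᵢ/kT) / Z = (0·1.0000 + 17.7·0.20595 + 18.3·0.19523) / 1.4012 = 5.15 meV.

5.15 meV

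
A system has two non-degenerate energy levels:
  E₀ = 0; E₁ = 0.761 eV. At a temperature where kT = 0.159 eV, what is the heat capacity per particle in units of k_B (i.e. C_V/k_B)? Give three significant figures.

0.188

Eᵢ/kT = 0, 4.7862.
Z = Σ e^(−Eᵢ/kT) = e^(−0) + e^(−4.7862) = 1.0000 + 0.0083441 = 1.0083.
⟨E⟩ = 0.0062976 eV, ⟨E²⟩ = 0.0047925 eV².
C_V/k_B = (⟨E²⟩ − ⟨E⟩²)/(kT)² = (0.0047925 − 0.000039660)/0.025281 = 0.188.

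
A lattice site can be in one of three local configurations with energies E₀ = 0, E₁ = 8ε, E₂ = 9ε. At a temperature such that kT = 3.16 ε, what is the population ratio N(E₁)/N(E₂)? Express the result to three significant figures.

1.37

n₁/n₂ = exp[−(E₁−E₂)/kT] = exp(−(-1ε)/(3.16ε)) = exp(0.31646) = 1.37.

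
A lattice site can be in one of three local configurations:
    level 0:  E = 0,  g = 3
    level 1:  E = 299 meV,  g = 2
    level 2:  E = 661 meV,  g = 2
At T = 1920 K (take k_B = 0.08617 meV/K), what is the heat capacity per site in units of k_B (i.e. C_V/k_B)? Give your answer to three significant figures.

k_BT = 0.08617 × 1920 K = 165.45 meV.
Eᵢ/kT = 0, 1.8072, 3.9952.
Z = Σ gᵢe^(−Eᵢ/kT) = 3·e^(−0) + 2·e^(−1.8072) + 2·e^(−3.9952) = 3.0000 + 0.32823 + 0.036808 = 3.3650.
⟨E⟩ = 36.396 meV, ⟨E²⟩ = 13500 meV².
C_V/k_B = (⟨E²⟩ − ⟨E⟩²)/(kT)² = (13500 − 1324.7)/27374 = 0.445.

0.445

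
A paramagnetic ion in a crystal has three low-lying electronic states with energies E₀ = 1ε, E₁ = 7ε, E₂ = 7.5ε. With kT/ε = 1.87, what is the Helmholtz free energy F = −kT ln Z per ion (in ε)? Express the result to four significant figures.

0.8711 ε

Eᵢ/kT = 0.534759, 3.74332, 4.01070.
Z = Σ e^(−Eᵢ/kT) = e^(−0.534759) + e^(−3.74332) + e^(−4.01070) = 0.585810 + 0.0236754 + 0.0181207 = 0.627606.
F = −kT ln Z = −1.87 × ln(0.627606) = −1.87 × -0.465843 = 0.8711 ε.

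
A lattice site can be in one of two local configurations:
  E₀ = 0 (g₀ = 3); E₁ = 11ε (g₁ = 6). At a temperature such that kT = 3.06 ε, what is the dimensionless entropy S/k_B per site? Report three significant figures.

Eᵢ/kT = 0, 3.5948.
Z = Σ gᵢe^(−Eᵢ/kT) = 3·e^(−0) + 6·e^(−3.5948) = 3.0000 + 0.16480 = 3.1648.
⟨E⟩ = Σ EᵢPᵢ = 0.57280 ε.
S/k_B = ln Z + ⟨E⟩/kT = ln(3.1648) + 0.57280/3.06 = 1.1521 + 0.18719 = 1.34.

1.34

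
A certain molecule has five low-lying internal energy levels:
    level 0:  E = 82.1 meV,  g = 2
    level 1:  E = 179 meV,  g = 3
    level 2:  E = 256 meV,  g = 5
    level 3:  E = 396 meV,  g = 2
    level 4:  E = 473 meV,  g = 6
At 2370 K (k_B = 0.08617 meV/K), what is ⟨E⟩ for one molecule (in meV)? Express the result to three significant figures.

k_BT = 0.08617 × 2370 K = 204.22 meV.
Eᵢ/kT = 0.40202, 0.87651, 1.2536, 1.9391, 2.3161.
Z = Σ gᵢe^(−Eᵢ/kT) = 2·e^(−0.40202) + 3·e^(−0.87651) + 5·e^(−1.2536) + 2·e^(−1.9391) + 6·e^(−2.3161) = 1.3379 + 1.2487 + 1.4274 + 0.28767 + 0.59195 = 4.8936.
⟨E⟩ = Σ Eᵢ gᵢe^(−Eᵢ/kT) / Z = (82.1·1.3379 + 179·1.2487 + 256·1.4274 + 396·0.28767 + 473·0.59195) / 4.8936 = 223 meV.

223 meV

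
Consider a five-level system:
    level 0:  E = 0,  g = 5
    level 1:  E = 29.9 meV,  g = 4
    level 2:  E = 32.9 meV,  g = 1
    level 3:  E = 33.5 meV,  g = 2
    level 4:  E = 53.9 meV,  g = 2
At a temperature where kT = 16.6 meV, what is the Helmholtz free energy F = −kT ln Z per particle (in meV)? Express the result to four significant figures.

-30.13 meV

Eᵢ/kT = 0, 1.80120, 1.98193, 2.01807, 3.24699.
Z = Σ gᵢe^(−Eᵢ/kT) = 5·e^(−0) + 4·e^(−1.80120) + 1·e^(−1.98193) + 2·e^(−2.01807) + 2·e^(−3.24699) = 5.00000 + 0.660403 + 0.137803 + 0.265823 + 0.0777822 = 6.14181.
F = −kT ln Z = −16.6 × ln(6.14181) = −16.6 × 1.81512 = -30.13 meV.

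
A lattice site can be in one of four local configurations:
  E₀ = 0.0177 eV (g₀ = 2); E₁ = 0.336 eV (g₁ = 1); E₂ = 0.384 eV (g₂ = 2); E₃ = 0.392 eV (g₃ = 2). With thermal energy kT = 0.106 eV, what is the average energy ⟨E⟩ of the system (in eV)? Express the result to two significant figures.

Eᵢ/kT = 0.1670, 3.170, 3.623, 3.698.
Z = Σ gᵢe^(−Eᵢ/kT) = 2·e^(−0.1670) + 1·e^(−3.170) + 2·e^(−3.623) + 2·e^(−3.698) = 1.692 + 0.04200 + 0.05340 + 0.04955 = 1.837.
⟨E⟩ = Σ Eᵢ gᵢe^(−Eᵢ/kT) / Z = (0.0177·1.692 + 0.336·0.04200 + 0.384·0.05340 + 0.392·0.04955) / 1.837 = 0.046 eV.

0.046 eV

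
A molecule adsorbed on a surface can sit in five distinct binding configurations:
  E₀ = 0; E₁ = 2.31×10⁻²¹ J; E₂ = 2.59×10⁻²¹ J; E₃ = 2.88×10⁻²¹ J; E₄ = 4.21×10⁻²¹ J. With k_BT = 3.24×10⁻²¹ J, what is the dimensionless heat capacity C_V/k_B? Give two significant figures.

0.21

Eᵢ/kT = 0, 0.7130, 0.7994, 0.8889, 1.299.
Z = Σ e^(−Eᵢ/kT) = e^(−0) + e^(−0.7130) + e^(−0.7994) + e^(−0.8889) + e^(−1.299) = 1.000 + 0.4902 + 0.4496 + 0.4111 + 0.2728 = 2.624.
⟨E⟩ = 1.764, ⟨E²⟩ = 5.288.
C_V/k_B = (⟨E²⟩ − ⟨E⟩²)/(kT)² = (5.288 − 3.112)/10.50 = 0.21.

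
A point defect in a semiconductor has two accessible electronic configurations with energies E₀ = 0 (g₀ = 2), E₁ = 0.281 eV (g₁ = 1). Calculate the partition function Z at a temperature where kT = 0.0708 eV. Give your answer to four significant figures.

Z = 2.019

Eᵢ/kT = 0, 3.96893.
Z = Σ gᵢe^(−Eᵢ/kT) = 2·e^(−0) + 1·e^(−3.96893) = 2.00000 + 0.0188936 = 2.01889.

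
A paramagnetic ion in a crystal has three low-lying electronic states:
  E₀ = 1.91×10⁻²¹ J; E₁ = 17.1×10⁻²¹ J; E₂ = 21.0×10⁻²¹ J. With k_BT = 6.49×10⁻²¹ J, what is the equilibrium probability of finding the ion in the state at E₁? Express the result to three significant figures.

Eᵢ/kT = 0.29430, 2.6348, 3.2357.
Z = Σ e^(−Eᵢ/kT) = e^(−0.29430) + e^(−2.6348) + e^(−3.2357) = 0.74505 + 0.071733 + 0.039333 = 0.85612.
P₁ = e^(−E₁/kT) / Z = 0.071733/0.85612 = 0.0838.

0.0838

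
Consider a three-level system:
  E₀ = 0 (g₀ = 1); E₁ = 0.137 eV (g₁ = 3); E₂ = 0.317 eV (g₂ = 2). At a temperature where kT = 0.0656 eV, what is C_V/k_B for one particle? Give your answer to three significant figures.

1.06

Eᵢ/kT = 0, 2.0884, 4.8323.
Z = Σ gᵢe^(−Eᵢ/kT) = 1·e^(−0) + 3·e^(−2.0884) + 2·e^(−4.8323) = 1.0000 + 0.37166 + 0.015936 = 1.3876.
⟨E⟩ = 0.040335 eV, ⟨E²⟩ = 0.0061812 eV².
C_V/k_B = (⟨E²⟩ − ⟨E⟩²)/(kT)² = (0.0061812 − 0.0016269)/0.0043034 = 1.06.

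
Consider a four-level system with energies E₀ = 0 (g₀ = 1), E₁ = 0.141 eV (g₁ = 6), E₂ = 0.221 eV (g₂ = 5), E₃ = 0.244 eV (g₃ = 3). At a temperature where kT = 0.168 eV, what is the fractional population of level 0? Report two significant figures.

0.18

Eᵢ/kT = 0, 0.8393, 1.315, 1.452.
Z = Σ gᵢe^(−Eᵢ/kT) = 1·e^(−0) + 6·e^(−0.8393) + 5·e^(−1.315) + 3·e^(−1.452) = 1.000 + 2.592 + 1.342 + 0.7023 = 5.636.
P₀ = g₀ e^(−E₀/kT) / Z = 1.000/5.636 = 0.18.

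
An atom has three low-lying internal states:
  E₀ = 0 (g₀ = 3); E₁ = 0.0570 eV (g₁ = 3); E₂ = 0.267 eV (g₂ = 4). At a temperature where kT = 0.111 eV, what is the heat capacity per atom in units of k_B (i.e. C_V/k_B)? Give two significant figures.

Eᵢ/kT = 0, 0.5135, 2.405.
Z = Σ gᵢe^(−Eᵢ/kT) = 3·e^(−0) + 3·e^(−0.5135) + 4·e^(−2.405) = 3.000 + 1.795 + 0.3611 = 5.156.
⟨E⟩ = 0.03854 eV, ⟨E²⟩ = 0.006124 eV².
C_V/k_B = (⟨E²⟩ − ⟨E⟩²)/(kT)² = (0.006124 − 0.001485)/0.01232 = 0.38.

0.38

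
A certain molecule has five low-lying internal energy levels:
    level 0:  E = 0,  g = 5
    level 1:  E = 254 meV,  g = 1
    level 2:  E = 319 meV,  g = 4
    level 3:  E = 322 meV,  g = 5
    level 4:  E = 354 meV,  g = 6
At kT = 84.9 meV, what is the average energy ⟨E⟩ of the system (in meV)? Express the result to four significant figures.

20.87 meV

Eᵢ/kT = 0, 2.99176, 3.75736, 3.79270, 4.16961.
Z = Σ gᵢe^(−Eᵢ/kT) = 5·e^(−0) + 1·e^(−2.99176) + 4·e^(−3.75736) + 5·e^(−3.79270) + 6·e^(−4.16961) = 5.00000 + 0.0501990 + 0.0933812 + 0.112673 + 0.0927497 = 5.34900.
⟨E⟩ = Σ Eᵢ gᵢe^(−Eᵢ/kT) / Z = (0·5.00000 + 254·0.0501990 + 319·0.0933812 + 322·0.112673 + 354·0.0927497) / 5.34900 = 20.87 meV.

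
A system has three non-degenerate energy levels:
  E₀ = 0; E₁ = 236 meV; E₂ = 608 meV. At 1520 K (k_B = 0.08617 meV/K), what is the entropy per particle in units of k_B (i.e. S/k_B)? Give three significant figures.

k_BT = 0.08617 × 1520 K = 130.98 meV.
Eᵢ/kT = 0, 1.8018, 4.6419.
Z = Σ e^(−Eᵢ/kT) = e^(−0) + e^(−1.8018) + e^(−4.6419) = 1.0000 + 0.16500 + 0.0096394 = 1.1746.
⟨E⟩ = Σ EᵢPᵢ = 38.141 meV.
S/k_B = ln Z + ⟨E⟩/kT = ln(1.1746) + 38.141/130.98 = 0.16093 + 0.29120 = 0.452.

0.452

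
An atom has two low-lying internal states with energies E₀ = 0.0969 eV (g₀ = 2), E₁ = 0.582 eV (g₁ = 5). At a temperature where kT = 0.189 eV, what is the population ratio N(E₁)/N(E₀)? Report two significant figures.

0.19

n₁/n₀ = (g₁/g₀) exp[−(E₁−E₀)/kT] = (5/2) × exp(−(0.4851 eV)/(0.189 eV)) = (5/2) × exp(-2.567) = 0.19.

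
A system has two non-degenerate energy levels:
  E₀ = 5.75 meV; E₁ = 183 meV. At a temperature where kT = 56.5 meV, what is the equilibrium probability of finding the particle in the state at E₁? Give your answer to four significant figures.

Eᵢ/kT = 0.101770, 3.23894.
Z = Σ e^(−Eᵢ/kT) = e^(−0.101770) + e^(−3.23894) = 0.903237 + 0.0392054 = 0.942442.
P₁ = e^(−E₁/kT) / Z = 0.0392054/0.942442 = 0.04160.

0.04160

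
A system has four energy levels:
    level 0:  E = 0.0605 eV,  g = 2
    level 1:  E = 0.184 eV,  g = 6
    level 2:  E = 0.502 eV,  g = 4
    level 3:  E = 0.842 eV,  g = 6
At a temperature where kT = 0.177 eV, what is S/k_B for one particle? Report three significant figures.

Eᵢ/kT = 0.34181, 1.0395, 2.8362, 4.7571.
Z = Σ gᵢe^(−Eᵢ/kT) = 2·e^(−0.34181) + 6·e^(−1.0395) + 4·e^(−2.8362) + 6·e^(−4.7571) = 1.4210 + 2.1218 + 0.23459 + 0.051543 = 3.8289.
⟨E⟩ = Σ EᵢPᵢ = 0.16651 eV.
S/k_B = ln Z + ⟨E⟩/kT = ln(3.8289) + 0.16651/0.177 = 1.3426 + 0.94073 = 2.28.

2.28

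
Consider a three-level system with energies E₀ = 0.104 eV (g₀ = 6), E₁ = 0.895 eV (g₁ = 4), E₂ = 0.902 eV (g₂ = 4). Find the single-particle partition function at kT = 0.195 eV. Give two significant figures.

Z = 3.6

Eᵢ/kT = 0.5333, 4.590, 4.626.
Z = Σ gᵢe^(−Eᵢ/kT) = 6·e^(−0.5333) + 4·e^(−4.590) + 4·e^(−4.626) = 3.520 + 0.04061 + 0.03918 = 3.600.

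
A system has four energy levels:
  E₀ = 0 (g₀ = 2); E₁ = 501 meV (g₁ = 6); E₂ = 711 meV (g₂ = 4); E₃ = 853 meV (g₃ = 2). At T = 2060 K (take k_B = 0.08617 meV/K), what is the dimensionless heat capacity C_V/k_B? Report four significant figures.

1.477

k_BT = 0.08617 × 2060 K = 177.510 meV.
Eᵢ/kT = 0, 2.82238, 4.00541, 4.80536.
Z = Σ gᵢe^(−Eᵢ/kT) = 2·e^(−0) + 6·e^(−2.82238) + 4·e^(−4.00541) + 2·e^(−4.80536) = 2.00000 + 0.356785 + 0.0728673 + 0.0163715 = 2.44602.
⟨E⟩ = 99.9676 meV, ⟨E²⟩ = 56541.4 meV².
C_V/k_B = (⟨E²⟩ − ⟨E⟩²)/(kT)² = (56541.4 − 9993.52)/31509.8 = 1.477.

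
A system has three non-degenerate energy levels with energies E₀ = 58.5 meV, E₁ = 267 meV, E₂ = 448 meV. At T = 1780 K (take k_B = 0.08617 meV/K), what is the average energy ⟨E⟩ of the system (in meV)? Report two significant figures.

120 meV

k_BT = 0.08617 × 1780 K = 153.4 meV.
Eᵢ/kT = 0.3814, 1.741, 2.920.
Z = Σ e^(−Eᵢ/kT) = e^(−0.3814) + e^(−1.741) + e^(−2.920) = 0.6829 + 0.1753 + 0.05393 = 0.9121.
⟨E⟩ = Σ Eᵢ e^(−Eᵢ/kT) / Z = (58.5·0.6829 + 267·0.1753 + 448·0.05393) / 0.9121 = 120 meV.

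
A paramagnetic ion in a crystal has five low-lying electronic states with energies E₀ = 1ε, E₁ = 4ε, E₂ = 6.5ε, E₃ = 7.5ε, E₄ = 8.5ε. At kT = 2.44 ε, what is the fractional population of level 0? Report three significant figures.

Eᵢ/kT = 0.40984, 1.6393, 2.6639, 3.0738, 3.4836.
Z = Σ e^(−Eᵢ/kT) = e^(−0.40984) + e^(−1.6393) + e^(−2.6639) + e^(−3.0738) + e^(−3.4836) = 0.66376 + 0.19412 + 0.069676 + 0.046245 + 0.030697 = 1.0045.
P₀ = e^(−E₀/kT) / Z = 0.66376/1.0045 = 0.661.

0.661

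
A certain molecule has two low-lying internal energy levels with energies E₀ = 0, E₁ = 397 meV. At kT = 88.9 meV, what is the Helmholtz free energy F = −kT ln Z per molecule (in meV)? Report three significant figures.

Eᵢ/kT = 0, 4.4657.
Z = Σ e^(−Eᵢ/kT) = e^(−0) + e^(−4.4657) = 1.0000 + 0.011497 = 1.0115.
F = −kT ln Z = −88.9 × ln(1.0115) = −88.9 × 0.011434 = -1.02 meV.

-1.02 meV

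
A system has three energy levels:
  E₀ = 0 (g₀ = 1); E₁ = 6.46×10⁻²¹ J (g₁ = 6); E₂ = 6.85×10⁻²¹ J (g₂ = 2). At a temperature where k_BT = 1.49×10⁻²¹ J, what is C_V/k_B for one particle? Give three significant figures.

Eᵢ/kT = 0, 4.3356, 4.5973.
Z = Σ gᵢe^(−Eᵢ/kT) = 1·e^(−0) + 6·e^(−4.3356) + 2·e^(−4.5973) = 1.0000 + 0.078564 + 0.020158 = 1.0987.
⟨E⟩ = 0.58761, ⟨E²⟩ = 3.8450.
C_V/k_B = (⟨E²⟩ − ⟨E⟩²)/(kT)² = (3.8450 − 0.34529)/2.2201 = 1.58.

1.58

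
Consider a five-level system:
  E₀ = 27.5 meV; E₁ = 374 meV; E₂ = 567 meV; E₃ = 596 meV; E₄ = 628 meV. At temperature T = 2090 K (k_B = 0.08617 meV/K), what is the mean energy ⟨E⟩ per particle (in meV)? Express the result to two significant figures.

k_BT = 0.08617 × 2090 K = 180.1 meV.
Eᵢ/kT = 0.1527, 2.077, 3.148, 3.309, 3.487.
Z = Σ e^(−Eᵢ/kT) = e^(−0.1527) + e^(−2.077) + e^(−3.148) + e^(−3.309) + e^(−3.487) = 0.8584 + 0.1253 + 0.04294 + 0.03655 + 0.03059 = 1.094.
⟨E⟩ = Σ Eᵢ e^(−Eᵢ/kT) / Z = (27.5·0.8584 + 374·0.1253 + 567·0.04294 + 596·0.03655 + 628·0.03059) / 1.094 = 120 meV.

120 meV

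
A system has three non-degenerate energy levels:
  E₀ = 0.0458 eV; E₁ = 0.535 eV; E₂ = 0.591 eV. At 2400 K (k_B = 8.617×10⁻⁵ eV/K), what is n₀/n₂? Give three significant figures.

14.0

k_BT = 8.617×10⁻⁵ × 2400 K = 0.20681 eV.
n₀/n₂ = exp[−(E₀−E₂)/kT] = exp(−(-0.5452 eV)/(0.20681 eV)) = exp(2.6362) = 14.0.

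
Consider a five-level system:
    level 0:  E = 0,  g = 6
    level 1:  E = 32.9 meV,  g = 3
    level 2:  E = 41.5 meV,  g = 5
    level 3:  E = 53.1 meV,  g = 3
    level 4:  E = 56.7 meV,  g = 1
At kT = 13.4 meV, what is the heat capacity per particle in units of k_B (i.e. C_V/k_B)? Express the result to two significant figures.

Eᵢ/kT = 0, 2.455, 3.097, 3.963, 4.231.
Z = Σ gᵢe^(−Eᵢ/kT) = 6·e^(−0) + 3·e^(−2.455) + 5·e^(−3.097) + 3·e^(−3.963) + 1·e^(−4.231) = 6.000 + 0.2576 + 0.2259 + 0.05702 + 0.01454 = 6.555.
⟨E⟩ = 3.311 meV, ⟨E²⟩ = 133.5 meV².
C_V/k_B = (⟨E²⟩ − ⟨E⟩²)/(kT)² = (133.5 − 10.96)/179.6 = 0.68.

0.68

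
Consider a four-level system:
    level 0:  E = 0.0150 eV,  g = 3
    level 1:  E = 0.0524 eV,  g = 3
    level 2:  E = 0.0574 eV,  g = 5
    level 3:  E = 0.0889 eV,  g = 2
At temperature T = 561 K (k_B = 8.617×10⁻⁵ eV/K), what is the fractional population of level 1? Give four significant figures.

k_BT = 8.617×10⁻⁵ × 561 K = 0.0483414 eV.
Eᵢ/kT = 0.310293, 1.08396, 1.18739, 1.83900.
Z = Σ gᵢe^(−Eᵢ/kT) = 3·e^(−0.310293) + 3·e^(−1.08396) + 5·e^(−1.18739) + 2·e^(−1.83900) = 2.19970 + 1.01476 + 1.52508 + 0.317953 = 5.05749.
P₁ = g₁ e^(−E₁/kT) / Z = 1.01476/5.05749 = 0.2006.

0.2006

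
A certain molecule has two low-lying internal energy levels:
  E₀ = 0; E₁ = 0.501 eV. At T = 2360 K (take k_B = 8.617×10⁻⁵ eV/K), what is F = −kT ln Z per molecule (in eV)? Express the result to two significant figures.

k_BT = 8.617×10⁻⁵ × 2360 K = 0.2034 eV.
Eᵢ/kT = 0, 2.463.
Z = Σ e^(−Eᵢ/kT) = e^(−0) + e^(−2.463) = 1.000 + 0.08518 = 1.085.
F = −kT ln Z = −0.2034 × ln(1.085) = −0.2034 × 0.08158 = -0.017 eV.

-0.017 eV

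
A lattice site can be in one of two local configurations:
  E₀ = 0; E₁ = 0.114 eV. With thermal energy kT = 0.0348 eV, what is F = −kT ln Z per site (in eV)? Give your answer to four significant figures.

-0.001291 eV

Eᵢ/kT = 0, 3.27586.
Z = Σ e^(−Eᵢ/kT) = e^(−0) + e^(−3.27586) = 1.00000 + 0.0377844 = 1.03778.
F = −kT ln Z = −0.0348 × ln(1.03778) = −0.0348 × 0.0370838 = -0.001291 eV.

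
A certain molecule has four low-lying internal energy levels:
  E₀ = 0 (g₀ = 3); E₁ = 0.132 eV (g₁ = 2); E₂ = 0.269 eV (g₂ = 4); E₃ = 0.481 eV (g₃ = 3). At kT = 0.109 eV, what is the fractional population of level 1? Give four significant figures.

0.1500

Eᵢ/kT = 0, 1.21101, 2.46789, 4.41284.
Z = Σ gᵢe^(−Eᵢ/kT) = 3·e^(−0) + 2·e^(−1.21101) + 4·e^(−2.46789) + 3·e^(−4.41284) = 3.00000 + 0.595793 + 0.339054 + 0.0363621 = 3.97121.
P₁ = g₁ e^(−E₁/kT) / Z = 0.595793/3.97121 = 0.1500.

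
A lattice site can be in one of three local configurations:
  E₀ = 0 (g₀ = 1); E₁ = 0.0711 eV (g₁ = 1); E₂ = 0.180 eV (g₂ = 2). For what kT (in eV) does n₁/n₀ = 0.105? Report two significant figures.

0.032 eV

n₁/n₀ = (g₁/g₀) exp[−(E₁−E₀)/kT] = 0.105.
⇒ (E₁−E₀)/kT = ln((1/1)/0.105) = ln(9.524) = 2.254.
kT = 0.0711 eV / 2.254 = 0.032 eV.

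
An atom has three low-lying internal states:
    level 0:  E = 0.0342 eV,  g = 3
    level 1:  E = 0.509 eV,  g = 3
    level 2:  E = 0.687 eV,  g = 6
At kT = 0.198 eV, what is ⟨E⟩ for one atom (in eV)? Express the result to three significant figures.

Eᵢ/kT = 0.17273, 2.5707, 3.4697.
Z = Σ gᵢe^(−Eᵢ/kT) = 3·e^(−0.17273) + 3·e^(−2.5707) + 6·e^(−3.4697) = 2.5241 + 0.22945 + 0.18676 = 2.9403.
⟨E⟩ = Σ Eᵢ gᵢe^(−Eᵢ/kT) / Z = (0.0342·2.5241 + 0.509·0.22945 + 0.687·0.18676) / 2.9403 = 0.113 eV.

0.113 eV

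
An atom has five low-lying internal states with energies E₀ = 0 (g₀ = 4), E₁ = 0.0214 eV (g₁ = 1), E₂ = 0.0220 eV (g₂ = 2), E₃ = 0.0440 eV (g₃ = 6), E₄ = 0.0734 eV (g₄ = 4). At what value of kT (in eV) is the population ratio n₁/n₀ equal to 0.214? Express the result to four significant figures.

0.1376 eV

n₁/n₀ = (g₁/g₀) exp[−(E₁−E₀)/kT] = 0.214.
⇒ (E₁−E₀)/kT = ln((1/4)/0.214) = ln(1.16822) = 0.155481.
kT = 0.0214 eV / 0.155481 = 0.1376 eV.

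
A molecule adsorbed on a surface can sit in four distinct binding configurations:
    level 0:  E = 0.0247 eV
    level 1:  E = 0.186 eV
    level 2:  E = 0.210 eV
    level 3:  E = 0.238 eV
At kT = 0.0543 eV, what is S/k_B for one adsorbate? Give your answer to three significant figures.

Eᵢ/kT = 0.45488, 3.4254, 3.8674, 4.3831.
Z = Σ e^(−Eᵢ/kT) = e^(−0.45488) + e^(−3.4254) + e^(−3.8674) + e^(−4.3831) = 0.63452 + 0.032536 + 0.020913 + 0.012487 = 0.70046.
⟨E⟩ = Σ EᵢPᵢ = 0.041527 eV.
S/k_B = ln Z + ⟨E⟩/kT = ln(0.70046) + 0.041527/0.0543 = -0.35602 + 0.76477 = 0.409.

0.409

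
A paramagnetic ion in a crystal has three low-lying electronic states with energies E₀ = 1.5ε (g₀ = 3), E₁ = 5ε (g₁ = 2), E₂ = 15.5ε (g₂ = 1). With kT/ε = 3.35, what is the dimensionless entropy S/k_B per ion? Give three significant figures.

1.53

Eᵢ/kT = 0.44776, 1.4925, 4.6269.
Z = Σ gᵢe^(−Eᵢ/kT) = 3·e^(−0.44776) + 2·e^(−1.4925) + 1·e^(−4.6269) = 1.9172 + 0.44962 + 0.0097850 = 2.3766.
⟨E⟩ = Σ EᵢPᵢ = 2.2198 ε.
S/k_B = ln Z + ⟨E⟩/kT = ln(2.3766) + 2.2198/3.35 = 0.86567 + 0.66263 = 1.53.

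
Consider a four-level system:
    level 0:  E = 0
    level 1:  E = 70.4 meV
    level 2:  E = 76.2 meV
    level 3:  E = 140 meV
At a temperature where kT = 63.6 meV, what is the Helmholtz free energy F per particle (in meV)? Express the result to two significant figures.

Eᵢ/kT = 0, 1.107, 1.198, 2.201.
Z = Σ e^(−Eᵢ/kT) = e^(−0) + e^(−1.107) + e^(−1.198) + e^(−2.201) = 1.000 + 0.3305 + 0.3018 + 0.1107 = 1.743.
F = −kT ln Z = −63.6 × ln(1.743) = −63.6 × 0.5556 = -35 meV.

-35 meV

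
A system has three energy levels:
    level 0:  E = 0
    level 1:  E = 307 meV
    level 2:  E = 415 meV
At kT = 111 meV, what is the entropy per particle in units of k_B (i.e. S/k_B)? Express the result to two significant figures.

Eᵢ/kT = 0, 2.766, 3.739.
Z = Σ e^(−Eᵢ/kT) = e^(−0) + e^(−2.766) + e^(−3.739) = 1.000 + 0.06291 + 0.02378 = 1.087.
⟨E⟩ = Σ EᵢPᵢ = 26.85 meV.
S/k_B = ln Z + ⟨E⟩/kT = ln(1.087) + 26.85/111 = 0.08342 + 0.2419 = 0.33.

0.33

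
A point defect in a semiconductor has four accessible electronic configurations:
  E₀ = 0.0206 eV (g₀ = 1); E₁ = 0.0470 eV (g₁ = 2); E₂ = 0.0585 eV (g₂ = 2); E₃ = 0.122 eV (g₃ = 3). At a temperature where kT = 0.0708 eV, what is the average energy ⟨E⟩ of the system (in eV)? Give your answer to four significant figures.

Eᵢ/kT = 0.290960, 0.663842, 0.826271, 1.72316.
Z = Σ gᵢe^(−Eᵢ/kT) = 1·e^(−0.290960) + 2·e^(−0.663842) + 2·e^(−0.826271) + 3·e^(−1.72316) = 0.747546 + 1.02974 + 0.875357 + 0.535504 = 3.18815.
⟨E⟩ = Σ Eᵢ gᵢe^(−Eᵢ/kT) / Z = (0.0206·0.747546 + 0.0470·1.02974 + 0.0585·0.875357 + 0.122·0.535504) / 3.18815 = 0.05656 eV.

0.05656 eV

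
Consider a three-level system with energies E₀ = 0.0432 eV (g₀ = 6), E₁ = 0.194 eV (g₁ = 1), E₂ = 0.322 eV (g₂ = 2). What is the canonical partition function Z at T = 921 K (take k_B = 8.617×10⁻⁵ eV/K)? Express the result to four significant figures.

k_BT = 8.617×10⁻⁵ × 921 K = 0.0793626 eV.
Eᵢ/kT = 0.544337, 2.44448, 4.05733.
Z = Σ gᵢe^(−Eᵢ/kT) = 6·e^(−0.544337) + 1·e^(−2.44448) + 2·e^(−4.05733) = 3.48136 + 0.0867712 + 0.0345903 = 3.60272.

Z = 3.603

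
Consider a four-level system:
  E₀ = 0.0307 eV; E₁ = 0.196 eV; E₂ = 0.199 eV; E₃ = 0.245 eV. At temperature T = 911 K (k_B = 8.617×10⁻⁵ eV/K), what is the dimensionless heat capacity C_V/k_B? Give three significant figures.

k_BT = 8.617×10⁻⁵ × 911 K = 0.078501 eV.
Eᵢ/kT = 0.39108, 2.4968, 2.5350, 3.1210.
Z = Σ e^(−Eᵢ/kT) = e^(−0.39108) + e^(−2.4968) + e^(−2.5350) + e^(−3.1210) = 0.67633 + 0.082348 + 0.079262 + 0.044113 = 0.88205.
⟨E⟩ = 0.071974 eV, ⟨E²⟩ = 0.010870 eV².
C_V/k_B = (⟨E²⟩ − ⟨E⟩²)/(kT)² = (0.010870 − 0.0051803)/0.0061624 = 0.923.

0.923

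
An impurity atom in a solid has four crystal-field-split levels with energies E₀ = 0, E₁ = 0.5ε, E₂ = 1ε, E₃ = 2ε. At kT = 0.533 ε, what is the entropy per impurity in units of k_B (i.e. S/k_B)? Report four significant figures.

0.9234

Eᵢ/kT = 0, 0.938086, 1.87617, 3.75235.
Z = Σ e^(−Eᵢ/kT) = e^(−0) + e^(−0.938086) + e^(−1.87617) + e^(−3.75235) = 1.00000 + 0.391376 + 0.153176 + 0.0234625 = 1.56801.
⟨E⟩ = Σ EᵢPᵢ = 0.252415 ε.
S/k_B = ln Z + ⟨E⟩/kT = ln(1.56801) + 0.252415/0.533 = 0.449807 + 0.473574 = 0.9234.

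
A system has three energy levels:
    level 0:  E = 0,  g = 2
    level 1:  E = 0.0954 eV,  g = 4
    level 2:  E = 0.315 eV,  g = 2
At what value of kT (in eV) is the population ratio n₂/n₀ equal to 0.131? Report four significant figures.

n₂/n₀ = (g₂/g₀) exp[−(E₂−E₀)/kT] = 0.131.
⇒ (E₂−E₀)/kT = ln((2/2)/0.131) = ln(7.63359) = 2.03256.
kT = 0.315 eV / 2.03256 = 0.1550 eV.

0.1550 eV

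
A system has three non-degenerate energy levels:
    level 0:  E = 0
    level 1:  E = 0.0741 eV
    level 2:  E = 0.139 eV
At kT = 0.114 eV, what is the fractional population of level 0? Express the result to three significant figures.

0.550

Eᵢ/kT = 0, 0.65000, 1.2193.
Z = Σ e^(−Eᵢ/kT) = e^(−0) + e^(−0.65000) + e^(−1.2193) = 1.0000 + 0.52205 + 0.29544 = 1.8175.
P₀ = e^(−E₀/kT) / Z = 1.0000/1.8175 = 0.550.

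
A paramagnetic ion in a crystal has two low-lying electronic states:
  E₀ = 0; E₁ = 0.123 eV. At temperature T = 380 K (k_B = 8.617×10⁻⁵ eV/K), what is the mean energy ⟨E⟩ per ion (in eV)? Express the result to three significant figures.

0.00281 eV

k_BT = 8.617×10⁻⁵ × 380 K = 0.032745 eV.
Eᵢ/kT = 0, 3.7563.
Z = Σ e^(−Eᵢ/kT) = e^(−0) + e^(−3.7563) = 1.0000 + 0.023370 = 1.0234.
⟨E⟩ = Σ Eᵢ e^(−Eᵢ/kT) / Z = (0·1.0000 + 0.123·0.023370) / 1.0234 = 0.00281 eV.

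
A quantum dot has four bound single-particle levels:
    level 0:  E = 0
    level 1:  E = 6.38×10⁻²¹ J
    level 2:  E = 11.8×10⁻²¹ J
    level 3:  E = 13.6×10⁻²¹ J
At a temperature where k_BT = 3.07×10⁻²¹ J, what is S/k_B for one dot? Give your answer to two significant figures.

Eᵢ/kT = 0, 2.078, 3.844, 4.430.
Z = Σ e^(−Eᵢ/kT) = e^(−0) + e^(−2.078) + e^(−3.844) + e^(−4.430) = 1.000 + 0.1252 + 0.02141 + 0.01191 = 1.159.
⟨E⟩ = Σ EᵢPᵢ = 1.047 ×10⁻²¹ J.
S/k_B = ln Z + ⟨E⟩/kT = ln(1.159) + 1.047/3.07 = 0.1476 + 0.3410 = 0.49.

0.49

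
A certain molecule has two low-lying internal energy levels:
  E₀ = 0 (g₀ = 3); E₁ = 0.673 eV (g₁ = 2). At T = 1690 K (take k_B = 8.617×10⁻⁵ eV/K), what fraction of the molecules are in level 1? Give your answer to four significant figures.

k_BT = 8.617×10⁻⁵ × 1690 K = 0.145627 eV.
Eᵢ/kT = 0, 4.62140.
Z = Σ gᵢe^(−Eᵢ/kT) = 3·e^(−0) + 2·e^(−4.62140) = 3.00000 + 0.0196780 = 3.01968.
P₁ = g₁ e^(−E₁/kT) / Z = 0.0196780/3.01968 = 0.006517.

0.006517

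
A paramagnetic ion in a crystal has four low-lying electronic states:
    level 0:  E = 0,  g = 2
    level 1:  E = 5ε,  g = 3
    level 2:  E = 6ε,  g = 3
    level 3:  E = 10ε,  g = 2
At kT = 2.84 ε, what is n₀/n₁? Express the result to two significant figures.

3.9

n₀/n₁ = (g₀/g₁) exp[−(E₀−E₁)/kT] = (2/3) × exp(−(-5ε)/(2.84ε)) = (2/3) × exp(1.761) = 3.9.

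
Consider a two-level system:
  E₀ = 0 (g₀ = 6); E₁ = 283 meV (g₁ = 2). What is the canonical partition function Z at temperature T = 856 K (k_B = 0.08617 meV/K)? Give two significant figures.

Z = 6.0

k_BT = 0.08617 × 856 K = 73.76 meV.
Eᵢ/kT = 0, 3.837.
Z = Σ gᵢe^(−Eᵢ/kT) = 6·e^(−0) + 2·e^(−3.837) = 6.000 + 0.04312 = 6.043.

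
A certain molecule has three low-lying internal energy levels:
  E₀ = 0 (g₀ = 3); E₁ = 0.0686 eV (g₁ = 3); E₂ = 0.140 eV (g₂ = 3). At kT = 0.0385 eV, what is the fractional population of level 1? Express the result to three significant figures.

Eᵢ/kT = 0, 1.7818, 3.6364.
Z = Σ gᵢe^(−Eᵢ/kT) = 3·e^(−0) + 3·e^(−1.7818) + 3·e^(−3.6364) = 3.0000 + 0.50500 + 0.079041 = 3.5840.
P₁ = g₁ e^(−E₁/kT) / Z = 0.50500/3.5840 = 0.141.

0.141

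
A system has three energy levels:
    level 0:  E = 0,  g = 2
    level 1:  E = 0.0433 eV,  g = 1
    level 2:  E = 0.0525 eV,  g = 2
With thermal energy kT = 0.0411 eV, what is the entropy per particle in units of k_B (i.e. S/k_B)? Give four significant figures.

1.438

Eᵢ/kT = 0, 1.05353, 1.27737.
Z = Σ gᵢe^(−Eᵢ/kT) = 2·e^(−0) + 1·e^(−1.05353) + 2·e^(−1.27737) = 2.00000 + 0.348705 + 0.557539 = 2.90624.
⟨E⟩ = Σ EᵢPᵢ = 0.0152671 eV.
S/k_B = ln Z + ⟨E⟩/kT = ln(2.90624) + 0.0152671/0.0411 = 1.06686 + 0.371462 = 1.438.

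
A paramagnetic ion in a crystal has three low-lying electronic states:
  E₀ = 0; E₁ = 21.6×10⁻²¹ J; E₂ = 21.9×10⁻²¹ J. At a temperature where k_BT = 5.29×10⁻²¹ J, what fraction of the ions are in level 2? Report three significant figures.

0.0154

Eᵢ/kT = 0, 4.0832, 4.1399.
Z = Σ e^(−Eᵢ/kT) = e^(−0) + e^(−4.0832) + e^(−4.1399) = 1.0000 + 0.016853 + 0.015924 = 1.0328.
P₂ = e^(−E₂/kT) / Z = 0.015924/1.0328 = 0.0154.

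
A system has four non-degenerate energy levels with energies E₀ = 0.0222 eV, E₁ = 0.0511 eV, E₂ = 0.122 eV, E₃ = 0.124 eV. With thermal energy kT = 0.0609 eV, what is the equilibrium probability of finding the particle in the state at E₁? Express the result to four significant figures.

0.3104

Eᵢ/kT = 0.364532, 0.839080, 2.00328, 2.03612.
Z = Σ e^(−Eᵢ/kT) = e^(−0.364532) + e^(−0.839080) + e^(−2.00328) + e^(−2.03612) = 0.694522 + 0.432108 + 0.134892 + 0.130534 = 1.39206.
P₁ = e^(−E₁/kT) / Z = 0.432108/1.39206 = 0.3104.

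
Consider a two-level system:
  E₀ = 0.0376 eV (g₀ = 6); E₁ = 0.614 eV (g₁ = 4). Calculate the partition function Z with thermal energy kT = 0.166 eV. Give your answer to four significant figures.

Z = 4.883

Eᵢ/kT = 0.226506, 3.69880.
Z = Σ gᵢe^(−Eᵢ/kT) = 6·e^(−0.226506) + 4·e^(−3.69880) = 4.78389 + 0.0990129 = 4.88290.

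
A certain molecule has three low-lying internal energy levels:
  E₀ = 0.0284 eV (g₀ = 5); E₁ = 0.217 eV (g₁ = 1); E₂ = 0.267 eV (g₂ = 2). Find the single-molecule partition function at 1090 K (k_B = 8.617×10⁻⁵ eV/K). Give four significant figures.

Z = 3.911

k_BT = 8.617×10⁻⁵ × 1090 K = 0.0939253 eV.
Eᵢ/kT = 0.302368, 2.31035, 2.84268.
Z = Σ gᵢe^(−Eᵢ/kT) = 5·e^(−0.302368) + 1·e^(−2.31035) + 2·e^(−2.84268) = 3.69533 + 0.0992265 + 0.116539 = 3.91110.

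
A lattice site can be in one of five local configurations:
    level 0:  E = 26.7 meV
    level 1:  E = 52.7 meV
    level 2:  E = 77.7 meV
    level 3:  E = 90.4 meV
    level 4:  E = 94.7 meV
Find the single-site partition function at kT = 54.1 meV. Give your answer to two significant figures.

Eᵢ/kT = 0.4935, 0.9741, 1.436, 1.671, 1.750.
Z = Σ e^(−Eᵢ/kT) = e^(−0.4935) + e^(−0.9741) + e^(−1.436) + e^(−1.671) + e^(−1.750) = 0.6105 + 0.3775 + 0.2379 + 0.1881 + 0.1738 = 1.588.

Z = 1.6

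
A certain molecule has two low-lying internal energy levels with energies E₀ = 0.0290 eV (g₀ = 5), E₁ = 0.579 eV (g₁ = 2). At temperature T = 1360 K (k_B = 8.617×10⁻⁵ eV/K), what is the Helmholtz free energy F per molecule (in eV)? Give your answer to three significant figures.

-0.160 eV

k_BT = 8.617×10⁻⁵ × 1360 K = 0.11719 eV.
Eᵢ/kT = 0.24746, 4.9407.
Z = Σ gᵢe^(−Eᵢ/kT) = 5·e^(−0.24746) + 2·e^(−4.9407) = 3.9039 + 0.014299 = 3.9182.
F = −kT ln Z = −0.11719 × ln(3.9182) = −0.11719 × 1.3656 = -0.160 eV.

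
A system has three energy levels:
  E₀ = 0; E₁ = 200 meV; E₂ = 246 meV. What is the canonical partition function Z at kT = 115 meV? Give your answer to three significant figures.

Eᵢ/kT = 0, 1.7391, 2.1391.
Z = Σ e^(−Eᵢ/kT) = e^(−0) + e^(−1.7391) + e^(−2.1391) = 1.0000 + 0.17568 + 0.11776 = 1.2934.

Z = 1.29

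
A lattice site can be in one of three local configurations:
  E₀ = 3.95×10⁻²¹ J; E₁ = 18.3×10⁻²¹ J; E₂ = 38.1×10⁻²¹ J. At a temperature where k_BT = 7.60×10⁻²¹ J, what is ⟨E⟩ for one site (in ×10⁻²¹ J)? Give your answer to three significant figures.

6.15 ×10⁻²¹ J

Eᵢ/kT = 0.51974, 2.4079, 5.0132.
Z = Σ e^(−Eᵢ/kT) = e^(−0.51974) + e^(−2.4079) + e^(−5.0132) = 0.59468 + 0.090004 + 0.0066496 = 0.69133.
⟨E⟩ = Σ Eᵢ e^(−Eᵢ/kT) / Z = (3.95·0.59468 + 18.3·0.090004 + 38.1·0.0066496) / 0.69133 = 6.15 ×10⁻²¹ J.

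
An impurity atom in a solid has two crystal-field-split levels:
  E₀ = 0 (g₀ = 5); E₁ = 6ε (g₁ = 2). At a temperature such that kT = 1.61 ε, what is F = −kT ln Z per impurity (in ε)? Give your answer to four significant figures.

-2.607 ε

Eᵢ/kT = 0, 3.72671.
Z = Σ gᵢe^(−Eᵢ/kT) = 5·e^(−0) + 2·e^(−3.72671) = 5.00000 + 0.0481438 = 5.04814.
F = −kT ln Z = −1.61 × ln(5.04814) = −1.61 × 1.61902 = -2.607 ε.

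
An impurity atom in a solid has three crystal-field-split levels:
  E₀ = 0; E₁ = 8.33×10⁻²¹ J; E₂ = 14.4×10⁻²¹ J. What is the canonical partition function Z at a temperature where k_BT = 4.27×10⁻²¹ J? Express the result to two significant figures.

Z = 1.2

Eᵢ/kT = 0, 1.951, 3.372.
Z = Σ e^(−Eᵢ/kT) = e^(−0) + e^(−1.951) + e^(−3.372) = 1.000 + 0.1421 + 0.03432 = 1.176.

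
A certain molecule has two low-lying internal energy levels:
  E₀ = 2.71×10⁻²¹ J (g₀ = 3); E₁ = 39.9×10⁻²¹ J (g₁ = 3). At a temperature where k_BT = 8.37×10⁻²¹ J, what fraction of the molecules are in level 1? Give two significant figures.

Eᵢ/kT = 0.3238, 4.767.
Z = Σ gᵢe^(−Eᵢ/kT) = 3·e^(−0.3238) + 3·e^(−4.767) = 2.170 + 0.02552 = 2.196.
P₁ = g₁ e^(−E₁/kT) / Z = 0.02552/2.196 = 0.012.

0.012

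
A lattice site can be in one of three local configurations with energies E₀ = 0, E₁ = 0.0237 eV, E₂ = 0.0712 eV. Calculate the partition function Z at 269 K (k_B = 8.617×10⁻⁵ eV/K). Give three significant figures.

Z = 1.41

k_BT = 8.617×10⁻⁵ × 269 K = 0.023180 eV.
Eᵢ/kT = 0, 1.0224, 3.0716.
Z = Σ e^(−Eᵢ/kT) = e^(−0) + e^(−1.0224) + e^(−3.0716) = 1.0000 + 0.35973 + 0.046347 = 1.4061.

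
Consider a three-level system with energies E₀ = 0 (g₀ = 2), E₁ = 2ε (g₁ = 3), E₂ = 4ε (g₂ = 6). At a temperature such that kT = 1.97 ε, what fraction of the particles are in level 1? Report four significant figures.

Eᵢ/kT = 0, 1.01523, 2.03046.
Z = Σ gᵢe^(−Eᵢ/kT) = 2·e^(−0) + 3·e^(−1.01523) + 6·e^(−2.03046) = 2.00000 + 1.08696 + 0.787651 = 3.87461.
P₁ = g₁ e^(−E₁/kT) / Z = 1.08696/3.87461 = 0.2805.

0.2805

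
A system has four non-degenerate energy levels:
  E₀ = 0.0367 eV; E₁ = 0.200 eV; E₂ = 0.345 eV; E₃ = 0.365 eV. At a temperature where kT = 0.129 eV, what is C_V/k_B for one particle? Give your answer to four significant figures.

Eᵢ/kT = 0.284496, 1.55039, 2.67442, 2.82946.
Z = Σ e^(−Eᵢ/kT) = e^(−0.284496) + e^(−1.55039) + e^(−2.67442) + e^(−2.82946) = 0.752393 + 0.212165 + 0.0689468 + 0.0590447 = 1.09255.
⟨E⟩ = 0.105610 eV, ⟨E²⟩ = 0.0234064 eV².
C_V/k_B = (⟨E²⟩ − ⟨E⟩²)/(kT)² = (0.0234064 − 0.0111535)/0.0166410 = 0.7363.

0.7363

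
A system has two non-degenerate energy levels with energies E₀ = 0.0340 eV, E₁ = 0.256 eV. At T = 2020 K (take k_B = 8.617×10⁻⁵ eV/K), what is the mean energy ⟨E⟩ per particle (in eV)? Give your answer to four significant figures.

0.08247 eV

k_BT = 8.617×10⁻⁵ × 2020 K = 0.174063 eV.
Eᵢ/kT = 0.195332, 1.47073.
Z = Σ e^(−Eᵢ/kT) = e^(−0.195332) + e^(−1.47073) = 0.822562 + 0.229758 = 1.05232.
⟨E⟩ = Σ Eᵢ e^(−Eᵢ/kT) / Z = (0.0340·0.822562 + 0.256·0.229758) / 1.05232 = 0.08247 eV.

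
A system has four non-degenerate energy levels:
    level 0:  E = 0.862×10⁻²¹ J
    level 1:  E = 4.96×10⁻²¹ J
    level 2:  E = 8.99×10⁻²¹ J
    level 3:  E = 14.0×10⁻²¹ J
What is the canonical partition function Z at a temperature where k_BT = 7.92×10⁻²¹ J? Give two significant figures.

Eᵢ/kT = 0.1088, 0.6263, 1.135, 1.768.
Z = Σ e^(−Eᵢ/kT) = e^(−0.1088) + e^(−0.6263) + e^(−1.135) + e^(−1.768) = 0.8969 + 0.5346 + 0.3214 + 0.1707 = 1.924.

Z = 1.9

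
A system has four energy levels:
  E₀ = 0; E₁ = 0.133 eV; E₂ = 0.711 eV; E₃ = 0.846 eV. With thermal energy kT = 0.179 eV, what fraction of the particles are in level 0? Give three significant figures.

0.665

Eᵢ/kT = 0, 0.74302, 3.9721, 4.7263.
Z = Σ e^(−Eᵢ/kT) = e^(−0) + e^(−0.74302) + e^(−3.9721) + e^(−4.7263) = 1.0000 + 0.47568 + 0.018834 + 0.0088592 = 1.5034.
P₀ = e^(−E₀/kT) / Z = 1.0000/1.5034 = 0.665.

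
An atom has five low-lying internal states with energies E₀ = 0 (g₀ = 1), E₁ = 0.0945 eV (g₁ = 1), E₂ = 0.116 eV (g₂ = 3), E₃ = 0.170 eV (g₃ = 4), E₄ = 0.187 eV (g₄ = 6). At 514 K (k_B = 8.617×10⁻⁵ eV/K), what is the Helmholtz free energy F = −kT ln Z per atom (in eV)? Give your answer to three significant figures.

k_BT = 8.617×10⁻⁵ × 514 K = 0.044291 eV.
Eᵢ/kT = 0, 2.1336, 2.6190, 3.8383, 4.2221.
Z = Σ gᵢe^(−Eᵢ/kT) = 1·e^(−0) + 1·e^(−2.1336) + 3·e^(−2.6190) + 4·e^(−3.8383) + 6·e^(−4.2221) = 1.0000 + 0.11841 + 0.21863 + 0.086121 + 0.088007 = 1.5112.
F = −kT ln Z = −0.044291 × ln(1.5112) = −0.044291 × 0.41290 = -0.0183 eV.

-0.0183 eV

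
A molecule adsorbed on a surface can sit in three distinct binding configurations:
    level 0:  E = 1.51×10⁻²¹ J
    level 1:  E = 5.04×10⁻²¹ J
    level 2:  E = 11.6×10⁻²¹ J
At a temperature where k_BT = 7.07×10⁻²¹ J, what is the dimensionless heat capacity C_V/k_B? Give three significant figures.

Eᵢ/kT = 0.21358, 0.71287, 1.6407.
Z = Σ e^(−Eᵢ/kT) = e^(−0.21358) + e^(−0.71287) + e^(−1.6407) = 0.80769 + 0.49024 + 0.19384 = 1.4918.
⟨E⟩ = 3.9811, ⟨E²⟩ = 27.066.
C_V/k_B = (⟨E²⟩ − ⟨E⟩²)/(kT)² = (27.066 − 15.849)/49.985 = 0.224.

0.224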